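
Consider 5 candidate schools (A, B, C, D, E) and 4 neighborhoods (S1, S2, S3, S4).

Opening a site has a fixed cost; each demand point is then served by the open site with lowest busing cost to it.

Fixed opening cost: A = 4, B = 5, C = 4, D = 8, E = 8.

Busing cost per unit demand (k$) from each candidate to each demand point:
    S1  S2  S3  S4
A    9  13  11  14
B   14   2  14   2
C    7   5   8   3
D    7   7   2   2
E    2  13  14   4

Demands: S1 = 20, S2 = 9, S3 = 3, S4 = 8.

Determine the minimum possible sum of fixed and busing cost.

101

Open {B, D, E}: assign each demand point to its cheapest open site.
  S1→E 20×2=40, S2→B 9×2=18, S3→D 3×2=6, S4→B 8×2=16
  busing cost 80, fixed 21 → total 101.
Compare {A, B, D, E}: busing cost 80 + fixed 25 = 105.
Compare {B, C, D, E}: busing cost 80 + fixed 25 = 105.
Compare {A, B, C, D, E}: busing cost 80 + fixed 29 = 109.
All other subsets cost ≥ 105. Minimum total cost: 101.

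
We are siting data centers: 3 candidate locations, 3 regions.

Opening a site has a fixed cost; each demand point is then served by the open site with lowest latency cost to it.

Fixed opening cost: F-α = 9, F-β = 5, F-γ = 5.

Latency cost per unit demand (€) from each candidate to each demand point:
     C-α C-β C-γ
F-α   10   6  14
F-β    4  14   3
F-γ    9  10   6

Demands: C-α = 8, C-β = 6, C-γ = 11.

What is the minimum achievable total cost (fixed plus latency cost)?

115

Open {F-α, F-β}: assign each demand point to its cheapest open site.
  C-α→F-β 8×4=32, C-β→F-α 6×6=36, C-γ→F-β 11×3=33
  latency cost 101, fixed 14 → total 115.
Compare {F-α, F-β, F-γ}: latency cost 101 + fixed 19 = 120.
Compare {F-β, F-γ}: latency cost 125 + fixed 10 = 135.
Compare {F-β}: latency cost 149 + fixed 5 = 154.
All other subsets cost ≥ 120. Minimum total cost: 115.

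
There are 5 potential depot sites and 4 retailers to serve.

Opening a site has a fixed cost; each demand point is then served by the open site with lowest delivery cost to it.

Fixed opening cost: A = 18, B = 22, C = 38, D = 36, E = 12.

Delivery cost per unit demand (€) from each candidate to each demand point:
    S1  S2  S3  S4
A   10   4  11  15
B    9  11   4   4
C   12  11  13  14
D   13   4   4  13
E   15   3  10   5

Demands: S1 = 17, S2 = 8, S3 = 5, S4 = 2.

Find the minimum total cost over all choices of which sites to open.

239

Open {B, E}: assign each demand point to its cheapest open site.
  S1→B 17×9=153, S2→E 8×3=24, S3→B 5×4=20, S4→B 2×4=8
  delivery cost 205, fixed 34 → total 239.
Compare {A, B}: delivery cost 213 + fixed 40 = 253.
Compare {A, B, E}: delivery cost 205 + fixed 52 = 257.
Compare {B, D}: delivery cost 213 + fixed 58 = 271.
All other subsets cost ≥ 253. Minimum total cost: 239.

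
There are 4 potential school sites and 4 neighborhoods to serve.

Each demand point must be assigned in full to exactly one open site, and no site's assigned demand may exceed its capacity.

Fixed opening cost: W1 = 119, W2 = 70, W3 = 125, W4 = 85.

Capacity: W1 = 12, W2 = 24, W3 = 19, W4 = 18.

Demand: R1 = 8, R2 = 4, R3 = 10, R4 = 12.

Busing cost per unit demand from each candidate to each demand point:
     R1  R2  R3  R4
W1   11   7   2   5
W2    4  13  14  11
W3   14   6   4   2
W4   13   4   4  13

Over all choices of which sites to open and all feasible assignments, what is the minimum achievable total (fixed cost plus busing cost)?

375

Open {W2, W4}; cheapest assignment that respects the capacities:
  W2 (cap 24, load 20): R1, R4 — cost 8×4 + 12×11 = 164
  W4 (cap 18, load 14): R2, R3 — cost 4×4 + 10×4 = 56
  Shipping 220, fixed 155 → total 375.
  Any other capacity-feasible assignment to {W2, W4} ships for at least 220.
Compare {W2, W3, W4}: its best feasible assignment gives total 392.
Compare {W3, W4}: its best feasible assignment gives total 402.
Every other set of open sites that can feasibly serve all demand totals ≥ 392 even under its best assignment. Minimum: 375.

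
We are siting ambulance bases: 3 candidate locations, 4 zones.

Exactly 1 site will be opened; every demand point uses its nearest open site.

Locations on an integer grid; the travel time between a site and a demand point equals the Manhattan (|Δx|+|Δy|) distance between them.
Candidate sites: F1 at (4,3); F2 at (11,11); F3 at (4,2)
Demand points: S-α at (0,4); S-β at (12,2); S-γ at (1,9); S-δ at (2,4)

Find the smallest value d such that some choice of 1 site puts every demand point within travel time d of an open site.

9

Open {F1}.
  Farthest demand point is S-β at travel time 9 (to F1); all others are ≤ 9.
With {F3} the worst case is 10.
With {F2} the worst case is 18.
No size-1 selection achieves below 9.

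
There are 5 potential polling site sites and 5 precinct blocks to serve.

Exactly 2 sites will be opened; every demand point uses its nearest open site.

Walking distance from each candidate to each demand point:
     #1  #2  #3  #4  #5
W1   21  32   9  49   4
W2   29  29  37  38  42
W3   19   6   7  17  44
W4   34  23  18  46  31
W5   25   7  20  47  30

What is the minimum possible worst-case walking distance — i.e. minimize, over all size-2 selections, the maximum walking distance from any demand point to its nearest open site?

Open {W1, W3}.
  Farthest demand point is #1 at walking distance 19 (to W3); all others are ≤ 19.
With {W3, W5} the worst case is 30.
With {W3, W4} the worst case is 31.
No size-2 selection achieves below 19.

19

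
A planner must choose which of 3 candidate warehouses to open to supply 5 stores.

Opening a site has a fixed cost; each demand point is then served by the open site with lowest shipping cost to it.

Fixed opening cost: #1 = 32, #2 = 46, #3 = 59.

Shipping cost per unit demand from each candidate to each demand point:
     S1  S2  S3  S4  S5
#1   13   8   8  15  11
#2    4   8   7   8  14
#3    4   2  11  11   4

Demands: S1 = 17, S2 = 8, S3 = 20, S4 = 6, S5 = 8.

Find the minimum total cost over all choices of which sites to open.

Open {#2, #3}: assign each demand point to its cheapest open site.
  S1→#2 17×4=68, S2→#3 8×2=16, S3→#2 20×7=140, S4→#2 6×8=48, S5→#3 8×4=32
  shipping cost 304, fixed 105 → total 409.
Compare {#1, #3}: shipping cost 342 + fixed 91 = 433.
Compare {#1, #2, #3}: shipping cost 304 + fixed 137 = 441.
Compare {#3}: shipping cost 402 + fixed 59 = 461.
All other subsets cost ≥ 433. Minimum total cost: 409.

409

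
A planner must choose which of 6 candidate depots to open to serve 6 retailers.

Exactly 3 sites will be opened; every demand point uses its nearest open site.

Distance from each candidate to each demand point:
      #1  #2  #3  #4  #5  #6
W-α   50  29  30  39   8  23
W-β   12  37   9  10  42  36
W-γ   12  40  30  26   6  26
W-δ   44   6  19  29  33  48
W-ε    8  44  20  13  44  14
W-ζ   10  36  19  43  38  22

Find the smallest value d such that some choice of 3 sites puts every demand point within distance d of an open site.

Open {W-α, W-δ, W-ε}.
  Farthest demand point is #3 at distance 19 (to W-δ); all others are ≤ 19.
With {W-γ, W-δ, W-ε} the worst case is 19.
With {W-α, W-β, W-δ} the worst case is 23.
No size-3 selection achieves below 19.

19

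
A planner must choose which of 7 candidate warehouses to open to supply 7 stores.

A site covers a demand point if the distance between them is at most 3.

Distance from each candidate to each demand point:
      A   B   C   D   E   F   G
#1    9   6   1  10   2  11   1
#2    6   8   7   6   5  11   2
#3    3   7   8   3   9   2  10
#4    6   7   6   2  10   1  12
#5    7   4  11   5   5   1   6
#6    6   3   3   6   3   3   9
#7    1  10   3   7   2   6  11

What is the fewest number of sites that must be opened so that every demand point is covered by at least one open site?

3

Coverage sets (demand points within 3 of each site):
  #1: {C, E, G}
  #2: {G}
  #3: {A, D, F}
  #4: {D, F}
  #5: {F}
  #6: {B, C, E, F}
  #7: {A, C, E}
No 2 sites suffice: every size-2 union leaves at least one demand point uncovered.
But {#1, #3, #6} covers everything, so the minimum is 3.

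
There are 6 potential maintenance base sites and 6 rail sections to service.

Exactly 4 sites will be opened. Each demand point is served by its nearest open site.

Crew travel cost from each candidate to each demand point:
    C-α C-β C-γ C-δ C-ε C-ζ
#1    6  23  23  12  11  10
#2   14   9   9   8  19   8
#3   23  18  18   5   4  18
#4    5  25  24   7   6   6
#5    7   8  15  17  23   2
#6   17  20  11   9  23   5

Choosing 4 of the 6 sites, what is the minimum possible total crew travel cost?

Open {#2, #3, #4, #5}.
  C-α→#4 5, C-β→#5 8, C-γ→#2 9, C-δ→#3 5, C-ε→#3 4, C-ζ→#5 2  ⇒ total 33.
Compare {#1, #2, #3, #5}: total 34.
Compare {#2, #3, #5, #6}: total 35.
No size-4 selection does better; minimum is 33.

33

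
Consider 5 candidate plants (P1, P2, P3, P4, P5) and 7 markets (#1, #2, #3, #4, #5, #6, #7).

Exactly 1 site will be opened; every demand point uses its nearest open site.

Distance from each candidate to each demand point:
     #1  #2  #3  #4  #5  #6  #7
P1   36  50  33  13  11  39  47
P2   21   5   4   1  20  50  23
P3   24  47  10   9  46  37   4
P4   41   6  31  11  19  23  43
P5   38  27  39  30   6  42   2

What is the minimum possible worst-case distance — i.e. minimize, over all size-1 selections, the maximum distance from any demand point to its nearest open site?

42

Open {P5}.
  Farthest demand point is #6 at distance 42 (to P5); all others are ≤ 42.
With {P4} the worst case is 43.
With {P3} the worst case is 47.
No size-1 selection achieves below 42.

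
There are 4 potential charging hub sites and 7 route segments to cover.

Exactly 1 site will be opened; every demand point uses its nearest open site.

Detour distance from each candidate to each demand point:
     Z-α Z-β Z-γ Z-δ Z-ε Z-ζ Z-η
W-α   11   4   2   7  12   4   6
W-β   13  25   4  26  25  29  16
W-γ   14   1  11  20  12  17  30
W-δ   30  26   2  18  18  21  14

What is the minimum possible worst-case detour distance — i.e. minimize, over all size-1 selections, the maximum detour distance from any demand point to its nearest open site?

Open {W-α}.
  Farthest demand point is Z-ε at detour distance 12 (to W-α); all others are ≤ 12.
With {W-β} the worst case is 29.
With {W-γ} the worst case is 30.
No size-1 selection achieves below 12.

12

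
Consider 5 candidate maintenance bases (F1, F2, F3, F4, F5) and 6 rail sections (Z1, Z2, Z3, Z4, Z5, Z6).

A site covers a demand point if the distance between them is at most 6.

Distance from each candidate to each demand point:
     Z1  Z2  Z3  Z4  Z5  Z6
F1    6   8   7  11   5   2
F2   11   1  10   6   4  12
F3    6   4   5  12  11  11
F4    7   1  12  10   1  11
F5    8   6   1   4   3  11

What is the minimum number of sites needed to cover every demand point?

2

Coverage sets (demand points within 6 of each site):
  F1: {Z1, Z5, Z6}
  F2: {Z2, Z4, Z5}
  F3: {Z1, Z2, Z3}
  F4: {Z2, Z5}
  F5: {Z2, Z3, Z4, Z5}
No single site covers all 6 demand points.
But {F1, F5} covers everything, so the minimum is 2.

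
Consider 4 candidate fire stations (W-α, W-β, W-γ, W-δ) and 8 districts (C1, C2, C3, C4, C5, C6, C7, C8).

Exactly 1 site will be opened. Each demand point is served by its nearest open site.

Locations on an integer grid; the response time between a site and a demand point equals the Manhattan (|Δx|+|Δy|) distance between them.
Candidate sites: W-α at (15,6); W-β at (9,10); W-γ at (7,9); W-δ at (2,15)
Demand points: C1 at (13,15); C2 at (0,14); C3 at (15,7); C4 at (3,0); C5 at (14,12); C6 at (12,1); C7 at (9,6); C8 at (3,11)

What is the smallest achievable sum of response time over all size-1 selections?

77

Open {W-β}.
  C1→W-β 9, C2→W-β 13, C3→W-β 9, C4→W-β 16, C5→W-β 7, C6→W-β 12, C7→W-β 4, C8→W-β 7  ⇒ total 77.
Compare {W-γ}: total 81.
Compare {W-α}: total 91.
No size-1 selection does better; minimum is 77.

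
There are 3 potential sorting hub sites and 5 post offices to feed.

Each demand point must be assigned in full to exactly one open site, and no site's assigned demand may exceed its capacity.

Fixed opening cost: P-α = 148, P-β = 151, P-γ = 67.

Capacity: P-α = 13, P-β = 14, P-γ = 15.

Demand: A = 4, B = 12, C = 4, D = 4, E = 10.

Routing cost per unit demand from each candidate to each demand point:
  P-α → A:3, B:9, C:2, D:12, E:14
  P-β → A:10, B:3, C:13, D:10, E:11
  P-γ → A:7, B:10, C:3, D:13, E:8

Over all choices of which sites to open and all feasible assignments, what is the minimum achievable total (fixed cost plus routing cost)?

Open {P-α, P-β, P-γ}; cheapest assignment that respects the capacities:
  P-α (cap 13, load 12): A, C, D — cost 4×3 + 4×2 + 4×12 = 68
  P-β (cap 14, load 12): B — cost 12×3 = 36
  P-γ (cap 15, load 10): E — cost 10×8 = 80
  Shipping 184, fixed 366 → total 550.
  Any other capacity-feasible assignment to {P-α, P-β, P-γ} ships for at least 184.
Total demand is 34 and no other set of sites has combined capacity ≥ 34, so {P-α, P-β, P-γ} is the only feasible choice of open sites. Minimum: 550.

550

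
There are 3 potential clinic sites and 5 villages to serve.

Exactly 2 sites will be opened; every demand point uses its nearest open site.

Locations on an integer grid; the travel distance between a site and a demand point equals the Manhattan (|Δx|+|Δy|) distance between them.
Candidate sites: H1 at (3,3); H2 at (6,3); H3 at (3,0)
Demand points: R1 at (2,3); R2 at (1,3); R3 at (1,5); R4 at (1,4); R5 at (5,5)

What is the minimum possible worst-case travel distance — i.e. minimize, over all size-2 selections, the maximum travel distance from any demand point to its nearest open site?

4

Open {H1, H2}.
  Farthest demand point is R3 at travel distance 4 (to H1); all others are ≤ 4.
With {H1, H3} the worst case is 4.
With {H2, H3} the worst case is 7.
No size-2 selection achieves below 4.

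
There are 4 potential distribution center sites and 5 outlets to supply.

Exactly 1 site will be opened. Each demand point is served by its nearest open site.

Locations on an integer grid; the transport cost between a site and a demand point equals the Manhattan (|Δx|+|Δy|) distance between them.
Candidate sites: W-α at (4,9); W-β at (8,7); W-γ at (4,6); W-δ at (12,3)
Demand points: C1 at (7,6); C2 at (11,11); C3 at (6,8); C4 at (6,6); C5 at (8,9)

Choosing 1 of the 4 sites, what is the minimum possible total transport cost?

17

Open {W-β}.
  C1→W-β 2, C2→W-β 7, C3→W-β 3, C4→W-β 3, C5→W-β 2  ⇒ total 17.
Compare {W-α}: total 27.
Compare {W-γ}: total 28.
No size-1 selection does better; minimum is 17.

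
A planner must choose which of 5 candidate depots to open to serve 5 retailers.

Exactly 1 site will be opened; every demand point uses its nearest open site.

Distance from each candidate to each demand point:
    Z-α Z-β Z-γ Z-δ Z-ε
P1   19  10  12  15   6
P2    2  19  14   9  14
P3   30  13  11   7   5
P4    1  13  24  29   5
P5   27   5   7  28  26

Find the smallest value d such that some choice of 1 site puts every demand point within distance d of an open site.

19

Open {P1}.
  Farthest demand point is Z-α at distance 19 (to P1); all others are ≤ 19.
With {P2} the worst case is 19.
With {P5} the worst case is 28.
No size-1 selection achieves below 19.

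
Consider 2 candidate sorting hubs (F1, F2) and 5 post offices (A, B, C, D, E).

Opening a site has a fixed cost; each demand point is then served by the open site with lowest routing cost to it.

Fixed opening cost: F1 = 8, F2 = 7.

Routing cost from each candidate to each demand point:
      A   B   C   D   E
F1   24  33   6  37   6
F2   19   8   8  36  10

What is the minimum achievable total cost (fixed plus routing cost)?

Open {F2}: assign each demand point to its cheapest open site.
  A→F2 19, B→F2 8, C→F2 8, D→F2 36, E→F2 10
  routing cost 81, fixed 7 → total 88.
Compare {F1, F2}: routing cost 75 + fixed 15 = 90.
Compare {F1}: routing cost 106 + fixed 8 = 114.

88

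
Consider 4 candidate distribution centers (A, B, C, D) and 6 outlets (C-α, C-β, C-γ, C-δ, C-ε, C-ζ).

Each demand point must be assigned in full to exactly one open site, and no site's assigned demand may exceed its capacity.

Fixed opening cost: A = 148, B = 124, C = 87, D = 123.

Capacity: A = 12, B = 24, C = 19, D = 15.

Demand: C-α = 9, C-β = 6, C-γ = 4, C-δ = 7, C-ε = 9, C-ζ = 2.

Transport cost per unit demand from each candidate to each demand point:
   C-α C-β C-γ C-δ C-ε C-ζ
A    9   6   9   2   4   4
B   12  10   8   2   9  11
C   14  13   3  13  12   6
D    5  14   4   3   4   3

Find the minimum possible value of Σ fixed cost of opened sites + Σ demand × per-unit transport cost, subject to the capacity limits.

Open {B, D}; cheapest assignment that respects the capacities:
  B (cap 24, load 22): C-β, C-δ, C-ε — cost 6×10 + 7×2 + 9×9 = 155
  D (cap 15, load 15): C-α, C-γ, C-ζ — cost 9×5 + 4×4 + 2×3 = 67
  Shipping 222, fixed 247 → total 469.
  Any other capacity-feasible assignment to {B, D} ships for at least 222.
Compare {B, C}: its best feasible assignment gives total 516.
Compare {B, C, D}: its best feasible assignment gives total 552.
Every other set of open sites that can feasibly serve all demand totals ≥ 516 even under its best assignment. Minimum: 469.

469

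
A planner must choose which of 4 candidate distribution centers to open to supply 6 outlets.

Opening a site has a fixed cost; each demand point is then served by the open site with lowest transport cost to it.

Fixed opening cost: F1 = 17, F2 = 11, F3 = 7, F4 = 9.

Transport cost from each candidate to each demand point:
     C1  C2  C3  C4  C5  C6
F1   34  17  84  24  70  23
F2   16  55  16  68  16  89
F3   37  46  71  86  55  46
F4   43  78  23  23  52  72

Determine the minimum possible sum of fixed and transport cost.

140

Open {F1, F2}: assign each demand point to its cheapest open site.
  C1→F2 16, C2→F1 17, C3→F2 16, C4→F1 24, C5→F2 16, C6→F1 23
  transport cost 112, fixed 28 → total 140.
Compare {F1, F2, F3}: transport cost 112 + fixed 35 = 147.
Compare {F1, F2, F4}: transport cost 111 + fixed 37 = 148.
Compare {F1, F2, F3, F4}: transport cost 111 + fixed 44 = 155.
All other subsets cost ≥ 147. Minimum total cost: 140.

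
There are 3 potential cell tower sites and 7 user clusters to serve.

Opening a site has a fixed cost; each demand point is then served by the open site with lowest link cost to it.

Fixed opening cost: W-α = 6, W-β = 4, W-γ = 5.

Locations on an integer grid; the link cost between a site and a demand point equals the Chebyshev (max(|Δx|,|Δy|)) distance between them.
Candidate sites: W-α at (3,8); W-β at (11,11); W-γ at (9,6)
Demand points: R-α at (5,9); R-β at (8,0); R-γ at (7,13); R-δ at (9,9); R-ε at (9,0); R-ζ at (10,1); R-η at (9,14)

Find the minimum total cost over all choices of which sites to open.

Open {W-β, W-γ}: assign each demand point to its cheapest open site.
  R-α→W-γ 4, R-β→W-γ 6, R-γ→W-β 4, R-δ→W-β 2, R-ε→W-γ 6, R-ζ→W-γ 5, R-η→W-β 3
  link cost 30, fixed 9 → total 39.
Compare {W-α, W-β, W-γ}: link cost 28 + fixed 15 = 43.
Compare {W-γ}: link cost 39 + fixed 5 = 44.
Compare {W-α, W-β}: link cost 34 + fixed 10 = 44.
All other subsets cost ≥ 43. Minimum total cost: 39.

39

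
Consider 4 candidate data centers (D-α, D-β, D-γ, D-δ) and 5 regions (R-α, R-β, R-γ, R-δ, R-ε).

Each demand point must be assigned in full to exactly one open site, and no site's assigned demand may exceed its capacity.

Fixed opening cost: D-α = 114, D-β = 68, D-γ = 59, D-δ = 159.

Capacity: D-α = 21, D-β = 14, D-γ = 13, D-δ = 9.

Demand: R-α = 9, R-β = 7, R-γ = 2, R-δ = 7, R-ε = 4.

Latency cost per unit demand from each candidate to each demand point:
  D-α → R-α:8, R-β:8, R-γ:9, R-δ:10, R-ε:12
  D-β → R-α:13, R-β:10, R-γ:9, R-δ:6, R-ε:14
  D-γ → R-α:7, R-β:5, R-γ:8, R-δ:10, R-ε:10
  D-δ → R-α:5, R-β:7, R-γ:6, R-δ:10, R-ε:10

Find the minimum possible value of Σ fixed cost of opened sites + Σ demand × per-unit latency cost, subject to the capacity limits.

Open {D-α, D-γ}; cheapest assignment that respects the capacities:
  D-α (cap 21, load 16): R-α, R-δ — cost 9×8 + 7×10 = 142
  D-γ (cap 13, load 13): R-β, R-γ, R-ε — cost 7×5 + 2×8 + 4×10 = 91
  Shipping 233, fixed 173 → total 406.
  Any other capacity-feasible assignment to {D-α, D-γ} ships for at least 233.
Compare {D-α, D-β}: its best feasible assignment gives total 418.
Compare {D-α, D-β, D-γ}: its best feasible assignment gives total 446.
Every other set of open sites that can feasibly serve all demand totals ≥ 418 even under its best assignment. Minimum: 406.

406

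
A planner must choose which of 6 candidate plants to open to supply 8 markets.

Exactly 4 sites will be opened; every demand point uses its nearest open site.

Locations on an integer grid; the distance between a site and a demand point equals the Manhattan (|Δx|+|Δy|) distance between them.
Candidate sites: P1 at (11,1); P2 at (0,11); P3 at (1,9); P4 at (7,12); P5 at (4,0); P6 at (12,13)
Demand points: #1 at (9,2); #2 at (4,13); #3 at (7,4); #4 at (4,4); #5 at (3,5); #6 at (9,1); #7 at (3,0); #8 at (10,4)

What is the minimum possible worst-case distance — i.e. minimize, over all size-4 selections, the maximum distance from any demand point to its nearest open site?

Open {P1, P2, P3, P5}.
  Farthest demand point is #3 at distance 7 (to P1); all others are ≤ 7.
With {P1, P2, P4, P5} the worst case is 7.
With {P1, P2, P5, P6} the worst case is 7.
No size-4 selection achieves below 7.

7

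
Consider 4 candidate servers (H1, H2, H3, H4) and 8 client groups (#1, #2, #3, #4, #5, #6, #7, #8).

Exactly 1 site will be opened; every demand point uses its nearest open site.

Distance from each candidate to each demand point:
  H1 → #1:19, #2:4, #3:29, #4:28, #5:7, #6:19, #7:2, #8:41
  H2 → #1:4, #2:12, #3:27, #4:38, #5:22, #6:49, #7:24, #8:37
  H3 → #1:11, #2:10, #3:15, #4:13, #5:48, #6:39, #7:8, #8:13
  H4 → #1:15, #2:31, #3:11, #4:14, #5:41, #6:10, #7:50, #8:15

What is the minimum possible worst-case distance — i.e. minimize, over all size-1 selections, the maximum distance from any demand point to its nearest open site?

Open {H1}.
  Farthest demand point is #8 at distance 41 (to H1); all others are ≤ 41.
With {H3} the worst case is 48.
With {H2} the worst case is 49.
No size-1 selection achieves below 41.

41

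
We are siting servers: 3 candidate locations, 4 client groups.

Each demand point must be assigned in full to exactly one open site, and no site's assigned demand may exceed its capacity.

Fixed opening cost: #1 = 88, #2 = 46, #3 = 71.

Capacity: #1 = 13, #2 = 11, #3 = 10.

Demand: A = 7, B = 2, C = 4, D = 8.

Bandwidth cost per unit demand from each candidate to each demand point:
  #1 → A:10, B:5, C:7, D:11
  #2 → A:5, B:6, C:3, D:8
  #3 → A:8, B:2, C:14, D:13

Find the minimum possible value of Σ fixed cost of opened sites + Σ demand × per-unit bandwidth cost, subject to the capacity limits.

272

Open {#2, #3}; cheapest assignment that respects the capacities:
  #2 (cap 11, load 11): A, C — cost 7×5 + 4×3 = 47
  #3 (cap 10, load 10): B, D — cost 2×2 + 8×13 = 108
  Shipping 155, fixed 117 → total 272.
  Any other capacity-feasible assignment to {#2, #3} ships for at least 155.
Compare {#1, #2}: its best feasible assignment gives total 279.
Compare {#1, #3}: its best feasible assignment gives total 335.
Every other set of open sites that can feasibly serve all demand totals ≥ 279 even under its best assignment. Minimum: 272.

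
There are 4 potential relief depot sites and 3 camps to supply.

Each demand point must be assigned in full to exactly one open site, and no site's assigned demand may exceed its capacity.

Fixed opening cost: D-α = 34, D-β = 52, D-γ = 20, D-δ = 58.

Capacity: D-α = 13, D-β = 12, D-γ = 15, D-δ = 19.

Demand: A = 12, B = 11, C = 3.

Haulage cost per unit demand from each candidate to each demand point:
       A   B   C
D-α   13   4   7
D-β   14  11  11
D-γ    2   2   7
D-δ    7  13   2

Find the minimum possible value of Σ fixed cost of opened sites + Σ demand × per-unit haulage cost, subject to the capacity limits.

143

Open {D-α, D-γ}; cheapest assignment that respects the capacities:
  D-α (cap 13, load 11): B — cost 11×4 = 44
  D-γ (cap 15, load 15): A, C — cost 12×2 + 3×7 = 45
  Shipping 89, fixed 54 → total 143.
  Any other capacity-feasible assignment to {D-α, D-γ} ships for at least 89.
Compare {D-α, D-γ, D-δ}: its best feasible assignment gives total 186.
Compare {D-γ, D-δ}: its best feasible assignment gives total 190.
Every other set of open sites that can feasibly serve all demand totals ≥ 186 even under its best assignment. Minimum: 143.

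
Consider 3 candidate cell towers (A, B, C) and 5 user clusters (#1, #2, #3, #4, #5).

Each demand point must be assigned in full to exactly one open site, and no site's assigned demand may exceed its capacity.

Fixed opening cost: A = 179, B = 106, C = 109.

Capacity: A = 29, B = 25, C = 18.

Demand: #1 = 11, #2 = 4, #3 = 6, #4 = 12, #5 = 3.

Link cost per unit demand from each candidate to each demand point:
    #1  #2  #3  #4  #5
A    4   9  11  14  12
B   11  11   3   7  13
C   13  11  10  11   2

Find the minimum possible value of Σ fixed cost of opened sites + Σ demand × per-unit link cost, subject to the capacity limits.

503

Open {A, B}; cheapest assignment that respects the capacities:
  A (cap 29, load 18): #1, #2, #5 — cost 11×4 + 4×9 + 3×12 = 116
  B (cap 25, load 18): #3, #4 — cost 6×3 + 12×7 = 102
  Shipping 218, fixed 285 → total 503.
  Any other capacity-feasible assignment to {A, B} ships for at least 218.
Compare {B, C}: its best feasible assignment gives total 510.
Compare {A, C}: its best feasible assignment gives total 572.
Every other set of open sites that can feasibly serve all demand totals ≥ 510 even under its best assignment. Minimum: 503.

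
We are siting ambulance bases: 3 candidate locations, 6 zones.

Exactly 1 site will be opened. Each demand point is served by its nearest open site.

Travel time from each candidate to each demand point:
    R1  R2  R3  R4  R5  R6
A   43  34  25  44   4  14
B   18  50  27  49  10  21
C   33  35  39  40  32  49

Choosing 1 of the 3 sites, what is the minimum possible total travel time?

Open {A}.
  R1→A 43, R2→A 34, R3→A 25, R4→A 44, R5→A 4, R6→A 14  ⇒ total 164.
Compare {B}: total 175.
Compare {C}: total 228.

164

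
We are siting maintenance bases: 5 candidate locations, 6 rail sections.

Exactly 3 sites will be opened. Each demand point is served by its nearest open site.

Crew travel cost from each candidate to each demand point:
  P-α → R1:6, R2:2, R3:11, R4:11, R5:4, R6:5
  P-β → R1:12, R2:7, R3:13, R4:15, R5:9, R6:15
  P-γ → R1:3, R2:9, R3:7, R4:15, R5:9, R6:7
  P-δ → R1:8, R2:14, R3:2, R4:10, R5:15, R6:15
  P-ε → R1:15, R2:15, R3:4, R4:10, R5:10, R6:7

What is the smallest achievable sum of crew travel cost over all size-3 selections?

Open {P-α, P-γ, P-δ}.
  R1→P-γ 3, R2→P-α 2, R3→P-δ 2, R4→P-δ 10, R5→P-α 4, R6→P-α 5  ⇒ total 26.
Compare {P-α, P-γ, P-ε}: total 28.
Compare {P-α, P-β, P-δ}: total 29.
No size-3 selection does better; minimum is 26.

26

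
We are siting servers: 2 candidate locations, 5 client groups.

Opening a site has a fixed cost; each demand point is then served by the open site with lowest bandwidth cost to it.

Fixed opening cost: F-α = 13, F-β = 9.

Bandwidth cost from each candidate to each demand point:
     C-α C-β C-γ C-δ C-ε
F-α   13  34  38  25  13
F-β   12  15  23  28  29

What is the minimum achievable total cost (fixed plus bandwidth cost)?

Open {F-α, F-β}: assign each demand point to its cheapest open site.
  C-α→F-β 12, C-β→F-β 15, C-γ→F-β 23, C-δ→F-α 25, C-ε→F-α 13
  bandwidth cost 88, fixed 22 → total 110.
Compare {F-β}: bandwidth cost 107 + fixed 9 = 116.
Compare {F-α}: bandwidth cost 123 + fixed 13 = 136.

110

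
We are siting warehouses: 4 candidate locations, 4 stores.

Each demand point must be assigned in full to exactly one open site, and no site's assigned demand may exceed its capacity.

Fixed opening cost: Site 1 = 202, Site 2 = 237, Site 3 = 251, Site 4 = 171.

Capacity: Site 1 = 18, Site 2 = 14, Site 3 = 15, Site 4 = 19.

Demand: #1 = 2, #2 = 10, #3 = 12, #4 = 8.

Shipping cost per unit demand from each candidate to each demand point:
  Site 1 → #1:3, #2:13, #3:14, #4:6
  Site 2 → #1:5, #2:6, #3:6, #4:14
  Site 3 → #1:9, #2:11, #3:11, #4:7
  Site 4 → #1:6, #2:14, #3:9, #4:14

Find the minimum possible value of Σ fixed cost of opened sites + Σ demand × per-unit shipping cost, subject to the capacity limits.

Open {Site 1, Site 4}; cheapest assignment that respects the capacities:
  Site 1 (cap 18, load 18): #2, #4 — cost 10×13 + 8×6 = 178
  Site 4 (cap 19, load 14): #1, #3 — cost 2×6 + 12×9 = 120
  Shipping 298, fixed 373 → total 671.
  Any other capacity-feasible assignment to {Site 1, Site 4} ships for at least 298.
Compare {Site 1, Site 2}: its best feasible assignment gives total 699.
Compare {Site 2, Site 4}: its best feasible assignment gives total 742.
Every other set of open sites that can feasibly serve all demand totals ≥ 699 even under its best assignment. Minimum: 671.

671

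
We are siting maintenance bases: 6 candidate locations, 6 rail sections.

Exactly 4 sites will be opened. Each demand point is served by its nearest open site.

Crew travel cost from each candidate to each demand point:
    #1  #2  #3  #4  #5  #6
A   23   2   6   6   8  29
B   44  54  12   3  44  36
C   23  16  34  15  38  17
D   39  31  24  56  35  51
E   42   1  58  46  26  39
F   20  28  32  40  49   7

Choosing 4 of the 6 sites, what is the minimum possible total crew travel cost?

45

Open {A, B, E, F}.
  #1→F 20, #2→E 1, #3→A 6, #4→B 3, #5→A 8, #6→F 7  ⇒ total 45.
Compare {A, B, C, F}: total 46.
Compare {A, B, D, F}: total 46.
No size-4 selection does better; minimum is 45.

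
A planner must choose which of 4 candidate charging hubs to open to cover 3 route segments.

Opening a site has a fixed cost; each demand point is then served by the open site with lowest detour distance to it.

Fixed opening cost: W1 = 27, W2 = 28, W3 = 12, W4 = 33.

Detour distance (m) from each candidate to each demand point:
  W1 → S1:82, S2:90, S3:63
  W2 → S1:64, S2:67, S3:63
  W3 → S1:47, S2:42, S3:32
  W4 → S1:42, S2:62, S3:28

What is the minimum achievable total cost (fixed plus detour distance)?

Open {W3}: assign each demand point to its cheapest open site.
  S1→W3 47, S2→W3 42, S3→W3 32
  detour distance 121, fixed 12 → total 133.
Compare {W3, W4}: detour distance 112 + fixed 45 = 157.
Compare {W1, W3}: detour distance 121 + fixed 39 = 160.
Compare {W2, W3}: detour distance 121 + fixed 40 = 161.
All other subsets cost ≥ 157. Minimum total cost: 133.

133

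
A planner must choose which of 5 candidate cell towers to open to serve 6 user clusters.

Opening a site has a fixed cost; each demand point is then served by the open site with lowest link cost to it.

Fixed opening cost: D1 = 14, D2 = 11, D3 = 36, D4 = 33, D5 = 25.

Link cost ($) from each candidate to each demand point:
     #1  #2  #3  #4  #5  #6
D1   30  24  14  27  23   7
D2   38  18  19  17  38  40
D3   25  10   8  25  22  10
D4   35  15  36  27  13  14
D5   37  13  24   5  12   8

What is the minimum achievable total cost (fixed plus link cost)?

Open {D1, D5}: assign each demand point to its cheapest open site.
  #1→D1 30, #2→D5 13, #3→D1 14, #4→D5 5, #5→D5 12, #6→D1 7
  link cost 81, fixed 39 → total 120.
Compare {D5}: link cost 99 + fixed 25 = 124.
Compare {D3, D5}: link cost 68 + fixed 61 = 129.
Compare {D2, D5}: link cost 94 + fixed 36 = 130.
All other subsets cost ≥ 124. Minimum total cost: 120.

120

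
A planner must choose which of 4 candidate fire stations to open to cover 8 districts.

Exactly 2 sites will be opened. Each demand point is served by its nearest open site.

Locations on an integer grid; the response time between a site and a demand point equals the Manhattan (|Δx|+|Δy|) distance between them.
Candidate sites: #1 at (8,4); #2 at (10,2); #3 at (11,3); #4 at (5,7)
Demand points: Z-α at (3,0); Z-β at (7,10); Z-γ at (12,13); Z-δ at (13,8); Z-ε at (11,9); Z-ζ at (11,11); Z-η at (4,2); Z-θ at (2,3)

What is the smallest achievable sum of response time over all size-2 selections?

59

Open {#3, #4}.
  Z-α→#4 9, Z-β→#4 5, Z-γ→#3 11, Z-δ→#3 7, Z-ε→#3 6, Z-ζ→#3 8, Z-η→#4 6, Z-θ→#4 7  ⇒ total 59.
Compare {#1, #3}: total 61.
Compare {#1, #4}: total 67.
No size-2 selection does better; minimum is 59.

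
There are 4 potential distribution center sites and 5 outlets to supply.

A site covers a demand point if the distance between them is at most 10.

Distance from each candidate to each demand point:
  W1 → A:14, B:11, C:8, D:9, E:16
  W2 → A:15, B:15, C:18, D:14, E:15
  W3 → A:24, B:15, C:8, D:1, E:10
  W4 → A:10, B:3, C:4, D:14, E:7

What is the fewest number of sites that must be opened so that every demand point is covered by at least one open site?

Coverage sets (demand points within 10 of each site):
  W1: {C, D}
  W2: {}
  W3: {C, D, E}
  W4: {A, B, C, E}
No single site covers all 5 demand points.
But {W1, W4} covers everything, so the minimum is 2.

2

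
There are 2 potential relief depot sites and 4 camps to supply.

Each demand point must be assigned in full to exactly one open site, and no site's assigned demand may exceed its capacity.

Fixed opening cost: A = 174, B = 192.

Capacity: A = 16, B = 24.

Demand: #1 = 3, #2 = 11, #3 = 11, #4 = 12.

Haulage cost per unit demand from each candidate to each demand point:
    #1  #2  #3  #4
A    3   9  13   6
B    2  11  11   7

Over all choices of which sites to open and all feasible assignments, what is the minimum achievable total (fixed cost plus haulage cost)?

Open {A, B}; cheapest assignment that respects the capacities:
  A (cap 16, load 14): #1, #2 — cost 3×3 + 11×9 = 108
  B (cap 24, load 23): #3, #4 — cost 11×11 + 12×7 = 205
  Shipping 313, fixed 366 → total 679.
  Any other capacity-feasible assignment to {A, B} ships for at least 313.
Total demand is 37 and no other set of sites has combined capacity ≥ 37, so {A, B} is the only feasible choice of open sites. Minimum: 679.

679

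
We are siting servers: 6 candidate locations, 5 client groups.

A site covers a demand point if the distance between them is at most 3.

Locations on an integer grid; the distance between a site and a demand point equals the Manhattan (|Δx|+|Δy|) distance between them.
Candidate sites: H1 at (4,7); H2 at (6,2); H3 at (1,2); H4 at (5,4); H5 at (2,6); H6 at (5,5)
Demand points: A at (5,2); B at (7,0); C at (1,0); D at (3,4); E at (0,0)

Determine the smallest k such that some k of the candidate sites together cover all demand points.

3

Coverage sets (demand points within 3 of each site):
  H1: {}
  H2: {A, B}
  H3: {C, E}
  H4: {A, D}
  H5: {D}
  H6: {A, D}
No 2 sites suffice: every size-2 union leaves at least one demand point uncovered.
But {H2, H3, H4} covers everything, so the minimum is 3.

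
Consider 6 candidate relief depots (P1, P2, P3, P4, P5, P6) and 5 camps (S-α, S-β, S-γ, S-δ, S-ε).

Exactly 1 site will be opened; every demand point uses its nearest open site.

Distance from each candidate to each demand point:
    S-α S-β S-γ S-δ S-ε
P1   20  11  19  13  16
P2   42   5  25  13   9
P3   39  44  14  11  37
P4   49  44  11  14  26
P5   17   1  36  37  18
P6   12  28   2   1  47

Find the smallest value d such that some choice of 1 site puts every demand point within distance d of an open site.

Open {P1}.
  Farthest demand point is S-α at distance 20 (to P1); all others are ≤ 20.
With {P5} the worst case is 37.
With {P2} the worst case is 42.
No size-1 selection achieves below 20.

20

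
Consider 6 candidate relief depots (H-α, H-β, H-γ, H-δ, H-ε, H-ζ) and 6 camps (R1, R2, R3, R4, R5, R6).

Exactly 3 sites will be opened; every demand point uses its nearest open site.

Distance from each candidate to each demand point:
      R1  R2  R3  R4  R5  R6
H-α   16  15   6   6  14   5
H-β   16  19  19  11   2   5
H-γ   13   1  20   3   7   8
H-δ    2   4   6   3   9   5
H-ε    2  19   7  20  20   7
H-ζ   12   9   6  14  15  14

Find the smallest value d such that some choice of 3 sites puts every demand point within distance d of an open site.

Open {H-α, H-β, H-δ}.
  Farthest demand point is R3 at distance 6 (to H-α); all others are ≤ 6.
With {H-β, H-γ, H-δ} the worst case is 6.
With {H-β, H-δ, H-ε} the worst case is 6.
No size-3 selection achieves below 6.

6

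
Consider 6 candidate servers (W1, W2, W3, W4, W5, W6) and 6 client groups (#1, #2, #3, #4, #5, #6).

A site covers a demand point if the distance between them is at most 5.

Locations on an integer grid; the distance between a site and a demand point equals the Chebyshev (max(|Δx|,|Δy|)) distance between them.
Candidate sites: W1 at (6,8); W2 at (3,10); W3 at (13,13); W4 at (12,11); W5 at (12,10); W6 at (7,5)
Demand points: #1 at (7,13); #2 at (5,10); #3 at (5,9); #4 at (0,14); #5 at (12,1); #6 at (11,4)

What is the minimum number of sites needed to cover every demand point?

Coverage sets (demand points within 5 of each site):
  W1: {#1, #2, #3, #6}
  W2: {#1, #2, #3, #4}
  W3: {}
  W4: {#1}
  W5: {#1}
  W6: {#2, #3, #5, #6}
No single site covers all 6 demand points.
But {W2, W6} covers everything, so the minimum is 2.

2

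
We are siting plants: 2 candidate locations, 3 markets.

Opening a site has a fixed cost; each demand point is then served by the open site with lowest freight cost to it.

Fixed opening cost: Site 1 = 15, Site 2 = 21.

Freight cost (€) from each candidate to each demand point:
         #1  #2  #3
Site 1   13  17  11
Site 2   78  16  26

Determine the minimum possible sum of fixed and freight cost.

Open {Site 1}: assign each demand point to its cheapest open site.
  #1→Site 1 13, #2→Site 1 17, #3→Site 1 11
  freight cost 41, fixed 15 → total 56.
Compare {Site 1, Site 2}: freight cost 40 + fixed 36 = 76.
Compare {Site 2}: freight cost 120 + fixed 21 = 141.

56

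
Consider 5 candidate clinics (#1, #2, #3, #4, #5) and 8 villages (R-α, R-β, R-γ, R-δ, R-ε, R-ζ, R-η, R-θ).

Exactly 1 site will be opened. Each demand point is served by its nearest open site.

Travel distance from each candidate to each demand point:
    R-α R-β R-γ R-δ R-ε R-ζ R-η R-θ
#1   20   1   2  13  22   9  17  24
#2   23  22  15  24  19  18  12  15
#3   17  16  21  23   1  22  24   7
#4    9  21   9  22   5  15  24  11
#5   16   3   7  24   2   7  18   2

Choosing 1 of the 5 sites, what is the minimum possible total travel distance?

79

Open {#5}.
  R-α→#5 16, R-β→#5 3, R-γ→#5 7, R-δ→#5 24, R-ε→#5 2, R-ζ→#5 7, R-η→#5 18, R-θ→#5 2  ⇒ total 79.
Compare {#1}: total 108.
Compare {#4}: total 116.
No size-1 selection does better; minimum is 79.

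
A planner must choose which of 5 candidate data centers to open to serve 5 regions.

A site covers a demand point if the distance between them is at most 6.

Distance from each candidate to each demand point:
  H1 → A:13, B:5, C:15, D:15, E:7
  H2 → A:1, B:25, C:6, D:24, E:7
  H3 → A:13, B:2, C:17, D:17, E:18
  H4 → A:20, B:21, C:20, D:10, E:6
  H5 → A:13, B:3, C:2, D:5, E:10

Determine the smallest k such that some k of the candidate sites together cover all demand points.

Coverage sets (demand points within 6 of each site):
  H1: {B}
  H2: {A, C}
  H3: {B}
  H4: {E}
  H5: {B, C, D}
No 2 sites suffice: every size-2 union leaves at least one demand point uncovered.
But {H2, H4, H5} covers everything, so the minimum is 3.

3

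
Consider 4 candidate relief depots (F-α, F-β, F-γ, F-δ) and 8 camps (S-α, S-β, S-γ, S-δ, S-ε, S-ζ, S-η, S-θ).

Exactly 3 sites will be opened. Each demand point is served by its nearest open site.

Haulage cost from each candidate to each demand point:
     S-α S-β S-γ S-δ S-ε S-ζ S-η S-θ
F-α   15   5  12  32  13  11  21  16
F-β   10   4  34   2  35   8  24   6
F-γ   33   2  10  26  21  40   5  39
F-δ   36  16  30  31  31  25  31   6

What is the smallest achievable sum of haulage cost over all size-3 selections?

56

Open {F-α, F-β, F-γ}.
  S-α→F-β 10, S-β→F-γ 2, S-γ→F-γ 10, S-δ→F-β 2, S-ε→F-α 13, S-ζ→F-β 8, S-η→F-γ 5, S-θ→F-β 6  ⇒ total 56.
Compare {F-β, F-γ, F-δ}: total 64.
Compare {F-α, F-β, F-δ}: total 76.
No size-3 selection does better; minimum is 56.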